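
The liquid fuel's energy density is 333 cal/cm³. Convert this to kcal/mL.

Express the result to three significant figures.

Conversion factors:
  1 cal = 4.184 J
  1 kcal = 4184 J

333 cal/cm³ × 4.184 J/cal ÷ 10⁻⁶ m³/cm³ = 1.39327×10⁹ J/m³
1.39327×10⁹ J/m³ ÷ 4184 J/kcal × 10⁻⁶ m³/mL = 0.333 kcal/mL

0.333 kcal/mL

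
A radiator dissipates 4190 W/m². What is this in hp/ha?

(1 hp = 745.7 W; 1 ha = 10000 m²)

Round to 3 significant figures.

4190 W/m² is already 4190 W/m²
4190 W/m² ÷ 745.7 W/hp × 10000 m²/ha = 56188.8 hp/ha

5.62×10⁴ hp/ha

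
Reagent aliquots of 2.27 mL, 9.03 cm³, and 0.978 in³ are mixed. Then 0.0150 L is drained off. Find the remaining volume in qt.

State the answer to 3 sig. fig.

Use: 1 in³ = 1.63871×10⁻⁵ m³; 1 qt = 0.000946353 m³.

2.27 mL × 10⁻⁶ = 2.27×10⁻⁶ m³
9.03 cm³ × 10⁻⁶ = 9.03×10⁻⁶ m³
0.978 in³ × 1.63871×10⁻⁵ = 1.60266×10⁻⁵ m³
0.0150 L × 0.001 = 1.5×10⁻⁵ m³
Result: 2.27×10⁻⁶ + 9.03×10⁻⁶ + 1.60266×10⁻⁵ − 1.5×10⁻⁵ = 1.23266×10⁻⁵ m³
In qt: 1.23266×10⁻⁵ / 0.000946353 = 0.0130254 qt

0.0130 qt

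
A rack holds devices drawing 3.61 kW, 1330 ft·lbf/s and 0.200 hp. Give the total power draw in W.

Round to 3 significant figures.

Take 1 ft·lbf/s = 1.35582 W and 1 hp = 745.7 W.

5560 W

3.61 kW × 1000 = 3610 W
1330 ft·lbf/s × 1.35582 = 1803.24 W
0.200 hp × 745.7 = 149.14 W
Total: 3610 + 1803.24 + 149.14 = 5562.38 W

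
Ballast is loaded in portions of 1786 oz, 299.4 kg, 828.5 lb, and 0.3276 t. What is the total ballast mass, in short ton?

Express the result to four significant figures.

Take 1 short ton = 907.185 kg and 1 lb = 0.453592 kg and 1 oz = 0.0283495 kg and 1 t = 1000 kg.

1786 oz × 0.0283495 = 50.6322 kg
299.4 kg (already kg)
828.5 lb × 0.453592 = 375.801 kg
0.3276 t × 1000 = 327.6 kg
Total: 50.6322 + 299.4 + 375.801 + 327.6 = 1053.43 kg
In short ton: 1053.43 / 907.185 = 1.16121 short ton

1.161 short ton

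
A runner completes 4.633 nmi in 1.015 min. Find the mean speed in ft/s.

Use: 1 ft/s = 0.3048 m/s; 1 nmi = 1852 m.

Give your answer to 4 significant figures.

462.2 ft/s

4.633 nmi × 1852 = 8580.32 m
1.015 min × 60 = 60.9 s
v = d / t = 8580.32 m / 60.9 s = 140.892 m/s
140.892 m/s ÷ (0.3048 m/s/ft/s) = 462.244 ft/s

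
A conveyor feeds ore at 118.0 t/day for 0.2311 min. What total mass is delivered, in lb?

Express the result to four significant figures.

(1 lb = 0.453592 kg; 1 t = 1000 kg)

41.75 lb

118.0 t/day → 1.36574 kg/s
0.2311 min → 13.866 s
m = ṁ × t = 1.36574 × 13.866 = 18.9374 kg
In lb: 18.9374 / 0.453592 = 41.7499 lb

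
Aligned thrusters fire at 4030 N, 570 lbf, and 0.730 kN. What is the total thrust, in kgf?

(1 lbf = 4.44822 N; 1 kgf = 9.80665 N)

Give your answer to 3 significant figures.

4030 N (already N)
570 lbf × 4.44822 → 2535.49 N
0.730 kN × 1000 → 730 N
Sum: 4030 + 2535.49 + 730 = 7295.49 N
In kgf: 7295.49 / 9.80665 = 743.933 kgf

744 kgf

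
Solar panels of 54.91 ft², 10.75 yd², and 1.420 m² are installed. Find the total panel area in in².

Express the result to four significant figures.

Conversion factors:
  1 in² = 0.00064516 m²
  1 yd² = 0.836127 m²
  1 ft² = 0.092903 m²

54.91 ft² × 0.092903 = 5.1013 m²
10.75 yd² × 0.836127 = 8.98837 m²
1.420 m² (already m²)
Combined: 5.1013 + 8.98837 + 1.42 = 15.5097 m²
In in²: 15.5097 / 0.00064516 = 24040.1 in²

2.404×10⁴ in²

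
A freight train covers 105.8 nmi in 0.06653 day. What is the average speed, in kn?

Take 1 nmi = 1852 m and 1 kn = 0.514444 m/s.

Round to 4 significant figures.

105.8 nmi × 1852 → 195942 m
0.06653 day × 86400 → 5748.19 s
v = d / t = 195942 m / 5748.19 s = 34.0876 m/s
34.0876 m/s ÷ (0.514444 m/s/kn) = 66.2611 kn

66.26 kn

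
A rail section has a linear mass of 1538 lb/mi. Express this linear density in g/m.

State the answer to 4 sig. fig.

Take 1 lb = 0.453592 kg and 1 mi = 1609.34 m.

433.5 g/m

1538 lb/mi × 0.453592 kg/lb ÷ 1609.34 m/mi = 0.433485 kg/m
0.433485 kg/m ÷ 0.001 kg/g = 433.485 g/m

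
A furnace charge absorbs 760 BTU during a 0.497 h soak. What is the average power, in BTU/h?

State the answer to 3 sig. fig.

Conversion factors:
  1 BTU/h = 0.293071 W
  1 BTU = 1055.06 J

1530 BTU/h

760 BTU × 1055.06 → 801846 J
0.497 h × 3600 → 1789.2 s
P = E / t = 801846 J / 1789.2 s = 448.159 W
448.159 W ÷ (0.293071 W/BTU/h) = 1529.18 BTU/h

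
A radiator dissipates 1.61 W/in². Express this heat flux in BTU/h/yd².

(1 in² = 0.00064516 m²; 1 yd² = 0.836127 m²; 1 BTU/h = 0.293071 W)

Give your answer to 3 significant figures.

1.61 W/in² ÷ 0.00064516 m²/in² = 2495.5 W/m²
2495.5 W/m² ÷ 0.293071 W/BTU/h × 0.836127 m²/yd² = 7119.62 BTU/h/yd²

7120 BTU/h/yd²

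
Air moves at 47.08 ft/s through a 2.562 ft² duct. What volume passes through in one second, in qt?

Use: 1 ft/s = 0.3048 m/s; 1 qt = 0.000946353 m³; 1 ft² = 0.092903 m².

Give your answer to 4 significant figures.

3609 qt

47.08 ft/s × 0.3048 = 14.35 m/s
2.562 ft² × 0.092903 = 0.238017 m²
V = v × A × t = 14.35 m/s × 0.238017 m² × 1 s = 3.41554 m³
3.41554 m³ ÷ (0.000946353 m³/qt) = 3609.16 qt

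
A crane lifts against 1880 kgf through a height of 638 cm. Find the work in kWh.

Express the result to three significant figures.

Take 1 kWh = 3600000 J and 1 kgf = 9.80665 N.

0.0327 kWh

1880 kgf × 9.80665 = 18436.5 N
638 cm × 0.01 = 6.38 m
W = F × d = 18436.5 N × 6.38 m = 117625 J
117625 J ÷ (3600000 J/kWh) = 0.0326736 kWh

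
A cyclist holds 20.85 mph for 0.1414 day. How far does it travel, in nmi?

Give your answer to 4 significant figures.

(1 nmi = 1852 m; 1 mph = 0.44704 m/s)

20.85 mph × 0.44704 = 9.32078 m/s
0.1414 day × 86400 = 12217 s
d = v × t = 9.32078 m/s × 12217 s = 113872 m
113872 m ÷ (1852 m/nmi) = 61.486 nmi

61.49 nmi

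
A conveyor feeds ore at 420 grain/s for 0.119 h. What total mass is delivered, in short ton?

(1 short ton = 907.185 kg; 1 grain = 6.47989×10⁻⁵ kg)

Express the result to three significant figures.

420 grain/s → 0.0272155 kg/s
0.119 h → 428.4 s
m = ṁ × t = 0.0272155 × 428.4 = 11.6591 kg
In short ton: 11.6591 / 907.185 = 0.012852 short ton

0.0129 short ton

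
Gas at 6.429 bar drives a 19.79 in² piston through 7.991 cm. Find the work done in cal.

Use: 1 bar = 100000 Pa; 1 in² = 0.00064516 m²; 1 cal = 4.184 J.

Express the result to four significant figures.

6.429 bar → 642900 Pa
19.79 in² → 0.0127677 m²
F = P × A = 642900 × 0.0127677 = 8208.35 N
7.991 cm → 0.07991 m
W = F × d = 8208.35 × 0.07991 = 655.929 J
In cal: 655.929 / 4.184 = 156.771 cal

156.8 cal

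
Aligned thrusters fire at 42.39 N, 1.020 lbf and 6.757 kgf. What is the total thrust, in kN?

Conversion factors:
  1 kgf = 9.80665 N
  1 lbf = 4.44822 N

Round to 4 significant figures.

0.1132 kN

42.39 N (already N)
1.020 lbf × 4.44822 = 4.53718 N
6.757 kgf × 9.80665 = 66.2635 N
Sum: 42.39 + 4.53718 + 66.2635 = 113.191 N
In kN: 113.191 / 1000 = 0.113191 kN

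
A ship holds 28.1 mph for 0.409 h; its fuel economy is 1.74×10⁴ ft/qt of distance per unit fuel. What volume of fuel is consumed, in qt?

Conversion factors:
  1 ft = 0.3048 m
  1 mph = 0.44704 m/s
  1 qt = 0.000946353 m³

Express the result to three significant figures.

3.49 qt

28.1 mph → 12.5618 m/s
0.409 h → 1472.4 s
d = v × t = 12.5618 × 1472.4 = 18496 m
1.74×10⁴ ft/qt → 5.60417×10⁶ m/m³
V = d / (distance per unit fuel) = 18496 / 5.60417×10⁶ = 0.0033004 m³
In qt: 0.0033004 / 0.000946353 = 3.48749 qt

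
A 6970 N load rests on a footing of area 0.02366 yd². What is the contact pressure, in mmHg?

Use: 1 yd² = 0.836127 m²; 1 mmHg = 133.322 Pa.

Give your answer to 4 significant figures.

0.02366 yd² × 0.836127 → 0.0197828 m²
P = F / A = 6970 N / 0.0197828 m² = 352326 Pa
352326 Pa ÷ (133.322 Pa/mmHg) = 2642.67 mmHg

2643 mmHg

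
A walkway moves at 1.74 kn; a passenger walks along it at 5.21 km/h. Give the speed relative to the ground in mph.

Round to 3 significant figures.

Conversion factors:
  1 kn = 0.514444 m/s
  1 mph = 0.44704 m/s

1.74 kn × 0.514444 → 0.895133 m/s
5.21 km/h × (1/3.6) → 1.44722 m/s
Combined: 0.895133 + 1.44722 = 2.34235 m/s
In mph: 2.34235 / 0.44704 = 5.23969 mph

5.24 mph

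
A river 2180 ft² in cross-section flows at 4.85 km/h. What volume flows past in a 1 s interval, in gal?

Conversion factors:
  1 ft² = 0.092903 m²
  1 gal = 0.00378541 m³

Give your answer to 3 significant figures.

7.21×10⁴ gal

4.85 km/h × (1/3.6) → 1.34722 m/s
2180 ft² × 0.092903 → 202.529 m²
V = v × A × t = 1.34722 m/s × 202.529 m² × 1 s = 272.851 m³
272.851 m³ ÷ (0.00378541 m³/gal) = 72079.6 gal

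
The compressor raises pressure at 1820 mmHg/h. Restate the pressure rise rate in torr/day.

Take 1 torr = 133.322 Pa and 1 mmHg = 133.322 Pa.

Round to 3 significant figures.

4.37×10⁴ torr/day

1820 mmHg/h × 133.322 Pa/mmHg ÷ 3600 s/h = 67.4017 Pa/s
67.4017 Pa/s ÷ 133.322 Pa/torr × 86400 s/day = 43680 torr/day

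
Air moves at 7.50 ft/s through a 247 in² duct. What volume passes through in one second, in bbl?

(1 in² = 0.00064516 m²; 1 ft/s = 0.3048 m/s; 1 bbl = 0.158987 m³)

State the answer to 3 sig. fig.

2.29 bbl

7.50 ft/s × 0.3048 = 2.286 m/s
247 in² × 0.00064516 = 0.159355 m²
V = v × A × t = 2.286 m/s × 0.159355 m² × 1 s = 0.364286 m³
0.364286 m³ ÷ (0.158987 m³/bbl) = 2.29129 bbl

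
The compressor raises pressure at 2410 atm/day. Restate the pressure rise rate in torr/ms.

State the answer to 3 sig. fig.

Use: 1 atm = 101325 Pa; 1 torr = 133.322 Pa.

0.0212 torr/ms

2410 atm/day × 101325 Pa/atm ÷ 86400 s/day = 2826.31 Pa/s
2826.31 Pa/s ÷ 133.322 Pa/torr × 0.001 s/ms = 0.0211991 torr/ms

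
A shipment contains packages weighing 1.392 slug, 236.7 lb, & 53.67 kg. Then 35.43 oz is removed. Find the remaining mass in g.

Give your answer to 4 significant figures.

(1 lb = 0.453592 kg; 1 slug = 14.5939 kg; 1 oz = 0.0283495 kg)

1.392 slug × 14.5939 = 20.3147 kg
236.7 lb × 0.453592 = 107.365 kg
53.67 kg (already kg)
35.43 oz × 0.0283495 = 1.00442 kg
Result: 20.3147 + 107.365 + 53.67 − 1.00442 = 180.345 kg
In g: 180.345 / 0.001 = 180345 g

1.803×10⁵ g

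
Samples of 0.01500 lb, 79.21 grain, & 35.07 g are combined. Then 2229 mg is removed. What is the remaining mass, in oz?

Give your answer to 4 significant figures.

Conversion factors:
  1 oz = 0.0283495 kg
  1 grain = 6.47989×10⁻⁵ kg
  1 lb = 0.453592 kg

1.579 oz

0.01500 lb × 0.453592 → 0.00680388 kg
79.21 grain × 6.47989×10⁻⁵ → 0.00513272 kg
35.07 g × 0.001 → 0.03507 kg
2229 mg × 10⁻⁶ → 0.002229 kg
Sum: 0.00680388 + 0.00513272 + 0.03507 − 0.002229 = 0.0447776 kg
In oz: 0.0447776 / 0.0283495 = 1.57948 oz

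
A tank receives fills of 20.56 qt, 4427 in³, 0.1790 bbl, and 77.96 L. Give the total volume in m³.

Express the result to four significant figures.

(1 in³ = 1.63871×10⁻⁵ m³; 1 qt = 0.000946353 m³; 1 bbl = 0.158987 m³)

20.56 qt × 0.000946353 = 0.019457 m³
4427 in³ × 1.63871×10⁻⁵ = 0.0725457 m³
0.1790 bbl × 0.158987 = 0.0284587 m³
77.96 L × 0.001 = 0.07796 m³
Total: 0.019457 + 0.0725457 + 0.0284587 + 0.07796 = 0.198421 m³

0.1984 m³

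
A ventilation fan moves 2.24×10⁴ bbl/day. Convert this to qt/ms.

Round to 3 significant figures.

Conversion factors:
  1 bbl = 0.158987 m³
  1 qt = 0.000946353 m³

0.0436 qt/ms

2.24×10⁴ bbl/day × 0.158987 m³/bbl ÷ 86400 s/day = 0.0412189 m³/s
0.0412189 m³/s ÷ 0.000946353 m³/qt × 0.001 s/ms = 0.0435555 qt/ms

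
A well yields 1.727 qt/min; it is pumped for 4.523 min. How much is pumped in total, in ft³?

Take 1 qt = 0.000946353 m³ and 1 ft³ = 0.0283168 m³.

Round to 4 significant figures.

1.727 qt/min → 2.72392×10⁻⁵ m³/s
4.523 min → 271.38 s
V = Q × t = 2.72392×10⁻⁵ × 271.38 = 0.00739217 m³
In ft³: 0.00739217 / 0.0283168 = 0.261052 ft³

0.2611 ft³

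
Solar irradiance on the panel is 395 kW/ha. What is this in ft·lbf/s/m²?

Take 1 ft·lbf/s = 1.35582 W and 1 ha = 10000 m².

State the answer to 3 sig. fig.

395 kW/ha × 1000 W/kW ÷ 10000 m²/ha = 39.5 W/m²
39.5 W/m² ÷ 1.35582 W/ft·lbf/s = 29.1337 ft·lbf/s/m²

29.1 ft·lbf/s/m²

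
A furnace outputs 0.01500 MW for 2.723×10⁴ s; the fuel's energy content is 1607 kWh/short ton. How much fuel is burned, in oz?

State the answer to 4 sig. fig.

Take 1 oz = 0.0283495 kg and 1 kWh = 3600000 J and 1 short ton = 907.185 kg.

2259 oz

0.01500 MW → 15000 W
E = P × t = 15000 × 27230 = 4.0845×10⁸ J
1607 kWh/short ton → 6.37709×10⁶ J/kg
m = E / e_s = 4.0845×10⁸ / 6.37709×10⁶ = 64.0496 kg
In oz: 64.0496 / 0.0283495 = 2259.28 oz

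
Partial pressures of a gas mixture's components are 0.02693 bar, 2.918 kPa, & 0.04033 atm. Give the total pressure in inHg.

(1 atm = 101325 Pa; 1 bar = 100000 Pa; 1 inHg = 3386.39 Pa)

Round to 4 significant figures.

0.02693 bar × 100000 → 2693 Pa
2.918 kPa × 1000 → 2918 Pa
0.04033 atm × 101325 → 4086.44 Pa
Total: 2693 + 2918 + 4086.44 = 9697.44 Pa
In inHg: 9697.44 / 3386.39 = 2.86365 inHg

2.864 inHg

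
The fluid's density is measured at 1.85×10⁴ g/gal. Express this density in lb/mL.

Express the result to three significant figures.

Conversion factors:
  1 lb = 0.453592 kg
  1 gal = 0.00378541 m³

1.85×10⁴ g/gal × 0.001 kg/g ÷ 0.00378541 m³/gal = 4887.19 kg/m³
4887.19 kg/m³ ÷ 0.453592 kg/lb × 10⁻⁶ m³/mL = 0.0107744 lb/mL

0.0108 lb/mL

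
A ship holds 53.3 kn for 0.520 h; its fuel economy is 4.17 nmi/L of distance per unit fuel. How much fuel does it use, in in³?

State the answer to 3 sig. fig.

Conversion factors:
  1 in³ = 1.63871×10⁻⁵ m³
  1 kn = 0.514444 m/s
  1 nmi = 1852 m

406 in³

53.3 kn → 27.4199 m/s
0.520 h → 1872 s
d = v × t = 27.4199 × 1872 = 51330.1 m
4.17 nmi/L → 7.72284×10⁶ m/m³
V = d / (distance per unit fuel) = 51330.1 / 7.72284×10⁶ = 0.00664653 m³
In in³: 0.00664653 / 1.63871×10⁻⁵ = 405.595 in³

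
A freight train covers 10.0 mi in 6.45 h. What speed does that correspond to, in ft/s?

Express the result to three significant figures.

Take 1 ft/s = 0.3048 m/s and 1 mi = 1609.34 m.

2.27 ft/s

10.0 mi × 1609.34 = 16093.4 m
6.45 h × 3600 = 23220 s
v = d / t = 16093.4 m / 23220 s = 0.693084 m/s
0.693084 m/s ÷ (0.3048 m/s/ft/s) = 2.2739 ft/s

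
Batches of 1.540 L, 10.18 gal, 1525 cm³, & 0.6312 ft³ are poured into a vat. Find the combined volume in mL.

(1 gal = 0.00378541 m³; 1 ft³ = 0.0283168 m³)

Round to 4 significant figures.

5.947×10⁴ mL

1.540 L × 0.001 = 0.00154 m³
10.18 gal × 0.00378541 = 0.0385355 m³
1525 cm³ × 10⁻⁶ = 0.001525 m³
0.6312 ft³ × 0.0283168 = 0.0178736 m³
Sum: 0.00154 + 0.0385355 + 0.001525 + 0.0178736 = 0.0594741 m³
In mL: 0.0594741 / 10⁻⁶ = 59474.1 mL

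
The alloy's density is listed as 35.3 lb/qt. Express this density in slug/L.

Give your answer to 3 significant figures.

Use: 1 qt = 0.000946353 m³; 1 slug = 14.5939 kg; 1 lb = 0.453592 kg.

35.3 lb/qt × 0.453592 kg/lb ÷ 0.000946353 m³/qt = 16919.5 kg/m³
16919.5 kg/m³ ÷ 14.5939 kg/slug × 0.001 m³/L = 1.15935 slug/L

1.16 slug/L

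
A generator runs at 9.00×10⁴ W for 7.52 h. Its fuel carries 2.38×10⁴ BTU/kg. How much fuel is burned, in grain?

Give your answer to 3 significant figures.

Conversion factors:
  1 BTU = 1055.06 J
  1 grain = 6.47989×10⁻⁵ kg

1.50×10⁶ grain

7.52 h → 27072 s
E = P × t = 90000 × 27072 = 2.43648×10⁹ J
2.38×10⁴ BTU/kg → 2.51104×10⁷ J/kg
m = E / e_s = 2.43648×10⁹ / 2.51104×10⁷ = 97.0307 kg
In grain: 97.0307 / 6.47989×10⁻⁵ = 1.49741×10⁶ grain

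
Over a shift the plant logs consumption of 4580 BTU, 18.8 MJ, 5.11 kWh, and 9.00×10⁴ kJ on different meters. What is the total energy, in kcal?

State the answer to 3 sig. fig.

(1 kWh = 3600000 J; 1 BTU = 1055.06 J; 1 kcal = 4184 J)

4580 BTU × 1055.06 = 4.83217×10⁶ J
18.8 MJ × 1000000 = 1.88×10⁷ J
5.11 kWh × 3600000 = 1.8396×10⁷ J
9.00×10⁴ kJ × 1000 = 9×10⁷ J
Total: 4.83217×10⁶ + 1.88×10⁷ + 1.8396×10⁷ + 9×10⁷ = 1.32028×10⁸ J
In kcal: 1.32028×10⁸ / 4184 = 31555.4 kcal

3.16×10⁴ kcal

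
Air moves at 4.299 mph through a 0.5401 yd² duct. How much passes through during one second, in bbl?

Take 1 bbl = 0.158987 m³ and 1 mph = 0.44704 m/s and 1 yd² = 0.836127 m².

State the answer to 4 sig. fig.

4.299 mph × 0.44704 = 1.92182 m/s
0.5401 yd² × 0.836127 = 0.451592 m²
V = v × A × t = 1.92182 m/s × 0.451592 m² × 1 s = 0.867879 m³
0.867879 m³ ÷ (0.158987 m³/bbl) = 5.4588 bbl

5.459 bbl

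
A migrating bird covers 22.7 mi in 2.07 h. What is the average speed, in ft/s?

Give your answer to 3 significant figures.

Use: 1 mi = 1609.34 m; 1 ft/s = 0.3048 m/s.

22.7 mi × 1609.34 → 36532 m
2.07 h × 3600 → 7452 s
v = d / t = 36532 m / 7452 s = 4.90231 m/s
4.90231 m/s ÷ (0.3048 m/s/ft/s) = 16.0837 ft/s

16.1 ft/s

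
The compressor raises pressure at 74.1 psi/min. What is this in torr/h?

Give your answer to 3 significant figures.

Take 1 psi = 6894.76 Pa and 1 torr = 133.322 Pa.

2.30×10⁵ torr/h

74.1 psi/min × 6894.76 Pa/psi ÷ 60 s/min = 8515.03 Pa/s
8515.03 Pa/s ÷ 133.322 Pa/torr × 3600 s/h = 229925 torr/h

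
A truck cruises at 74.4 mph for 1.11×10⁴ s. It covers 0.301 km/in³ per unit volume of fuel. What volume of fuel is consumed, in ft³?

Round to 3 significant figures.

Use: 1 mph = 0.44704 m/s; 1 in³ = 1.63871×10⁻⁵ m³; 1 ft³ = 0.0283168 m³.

74.4 mph → 33.2598 m/s
d = v × t = 33.2598 × 11100 = 369184 m
0.301 km/in³ → 1.83681×10⁷ m/m³
V = d / (distance per unit fuel) = 369184 / 1.83681×10⁷ = 0.0200992 m³
In ft³: 0.0200992 / 0.0283168 = 0.709798 ft³

0.710 ft³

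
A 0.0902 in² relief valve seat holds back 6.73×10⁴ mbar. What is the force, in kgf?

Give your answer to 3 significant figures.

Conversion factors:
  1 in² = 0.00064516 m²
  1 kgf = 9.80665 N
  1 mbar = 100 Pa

6.73×10⁴ mbar × 100 = 6.73×10⁶ Pa
0.0902 in² × 0.00064516 = 5.81934×10⁻⁵ m²
F = P × A = 6.73×10⁶ Pa × 5.81934×10⁻⁵ m² = 391.642 N
391.642 N ÷ (9.80665 N/kgf) = 39.9364 kgf

39.9 kgf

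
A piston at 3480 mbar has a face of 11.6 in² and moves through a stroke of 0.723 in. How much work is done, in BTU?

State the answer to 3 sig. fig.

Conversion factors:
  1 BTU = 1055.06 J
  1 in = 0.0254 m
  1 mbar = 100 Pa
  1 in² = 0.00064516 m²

0.0453 BTU

3480 mbar → 348000 Pa
11.6 in² → 0.00748386 m²
F = P × A = 348000 × 0.00748386 = 2604.38 N
0.723 in → 0.0183642 m
W = F × d = 2604.38 × 0.0183642 = 47.8274 J
In BTU: 47.8274 / 1055.06 = 0.0453315 BTU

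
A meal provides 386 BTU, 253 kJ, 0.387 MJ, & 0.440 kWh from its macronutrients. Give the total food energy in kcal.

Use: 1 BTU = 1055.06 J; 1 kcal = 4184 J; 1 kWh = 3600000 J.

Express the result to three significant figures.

386 BTU × 1055.06 → 407253 J
253 kJ × 1000 → 253000 J
0.387 MJ × 1000000 → 387000 J
0.440 kWh × 3600000 → 1.584×10⁶ J
Total: 407253 + 253000 + 387000 + 1.584×10⁶ = 2.63125×10⁶ J
In kcal: 2.63125×10⁶ / 4184 = 628.884 kcal

629 kcal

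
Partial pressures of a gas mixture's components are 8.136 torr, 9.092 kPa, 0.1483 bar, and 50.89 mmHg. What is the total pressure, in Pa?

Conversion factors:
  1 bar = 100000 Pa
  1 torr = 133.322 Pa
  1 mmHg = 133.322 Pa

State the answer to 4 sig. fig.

8.136 torr × 133.322 → 1084.71 Pa
9.092 kPa × 1000 → 9092 Pa
0.1483 bar × 100000 → 14830 Pa
50.89 mmHg × 133.322 → 6784.76 Pa
Total: 1084.71 + 9092 + 14830 + 6784.76 = 31791.5 Pa

3.179×10⁴ Pa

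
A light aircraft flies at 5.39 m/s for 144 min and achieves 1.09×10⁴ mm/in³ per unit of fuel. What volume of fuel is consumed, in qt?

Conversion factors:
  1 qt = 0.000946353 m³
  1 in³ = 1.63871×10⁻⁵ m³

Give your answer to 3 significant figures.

74.0 qt

144 min → 8640 s
d = v × t = 5.39 × 8640 = 46569.6 m
1.09×10⁴ mm/in³ → 665157 m/m³
V = d / (distance per unit fuel) = 46569.6 / 665157 = 0.0700129 m³
In qt: 0.0700129 / 0.000946353 = 73.9818 qt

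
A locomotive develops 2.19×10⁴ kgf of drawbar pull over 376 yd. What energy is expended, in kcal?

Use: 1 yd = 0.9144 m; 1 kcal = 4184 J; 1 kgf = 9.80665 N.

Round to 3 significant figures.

2.19×10⁴ kgf × 9.80665 = 214766 N
376 yd × 0.9144 = 343.814 m
W = F × d = 214766 N × 343.814 m = 7.38396×10⁷ J
7.38396×10⁷ J ÷ (4184 J/kcal) = 17648.1 kcal

1.76×10⁴ kcal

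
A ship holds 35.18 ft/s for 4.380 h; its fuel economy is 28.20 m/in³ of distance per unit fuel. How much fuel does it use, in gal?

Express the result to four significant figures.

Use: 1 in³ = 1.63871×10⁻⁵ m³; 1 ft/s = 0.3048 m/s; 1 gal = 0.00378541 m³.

35.18 ft/s → 10.7229 m/s
4.380 h → 15768 s
d = v × t = 10.7229 × 15768 = 169079 m
28.20 m/in³ → 1.72087×10⁶ m/m³
V = d / (distance per unit fuel) = 169079 / 1.72087×10⁶ = 0.098252 m³
In gal: 0.098252 / 0.00378541 = 25.9554 gal

25.96 gal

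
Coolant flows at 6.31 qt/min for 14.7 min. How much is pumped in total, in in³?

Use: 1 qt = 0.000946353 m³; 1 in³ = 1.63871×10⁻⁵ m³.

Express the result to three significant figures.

6.31 qt/min → 9.95248×10⁻⁵ m³/s
14.7 min → 882 s
V = Q × t = 9.95248×10⁻⁵ × 882 = 0.0877809 m³
In in³: 0.0877809 / 1.63871×10⁻⁵ = 5356.71 in³

5360 in³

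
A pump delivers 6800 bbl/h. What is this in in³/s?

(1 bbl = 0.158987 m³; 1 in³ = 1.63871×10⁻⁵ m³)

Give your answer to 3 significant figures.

6800 bbl/h × 0.158987 m³/bbl ÷ 3600 s/h = 0.300309 m³/s
0.300309 m³/s ÷ 1.63871×10⁻⁵ m³/in³ = 18325.9 in³/s

1.83×10⁴ in³/s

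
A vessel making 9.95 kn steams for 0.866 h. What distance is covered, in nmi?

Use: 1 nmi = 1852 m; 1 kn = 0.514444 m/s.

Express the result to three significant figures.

8.62 nmi

9.95 kn × 0.514444 = 5.11872 m/s
0.866 h × 3600 = 3117.6 s
d = v × t = 5.11872 m/s × 3117.6 s = 15958.1 m
15958.1 m ÷ (1852 m/nmi) = 8.61668 nmi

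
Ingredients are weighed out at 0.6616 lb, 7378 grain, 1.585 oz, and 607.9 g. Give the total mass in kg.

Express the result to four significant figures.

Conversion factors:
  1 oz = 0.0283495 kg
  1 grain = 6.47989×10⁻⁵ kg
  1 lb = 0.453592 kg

1.431 kg

0.6616 lb × 0.453592 = 0.300096 kg
7378 grain × 6.47989×10⁻⁵ = 0.478086 kg
1.585 oz × 0.0283495 = 0.044934 kg
607.9 g × 0.001 = 0.6079 kg
Combined: 0.300096 + 0.478086 + 0.044934 + 0.6079 = 1.43102 kg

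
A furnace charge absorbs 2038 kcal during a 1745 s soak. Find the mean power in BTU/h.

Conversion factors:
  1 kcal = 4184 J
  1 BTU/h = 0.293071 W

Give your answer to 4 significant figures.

1.667×10⁴ BTU/h

2038 kcal × 4184 → 8.52699×10⁶ J
P = E / t = 8.52699×10⁶ J / 1745 s = 4886.53 W
4886.53 W ÷ (0.293071 W/BTU/h) = 16673.5 BTU/h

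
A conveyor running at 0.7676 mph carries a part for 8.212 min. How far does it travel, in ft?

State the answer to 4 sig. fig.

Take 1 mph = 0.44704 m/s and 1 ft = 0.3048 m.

554.7 ft

0.7676 mph × 0.44704 → 0.343148 m/s
8.212 min × 60 → 492.72 s
d = v × t = 0.343148 m/s × 492.72 s = 169.076 m
169.076 m ÷ (0.3048 m/ft) = 554.711 ft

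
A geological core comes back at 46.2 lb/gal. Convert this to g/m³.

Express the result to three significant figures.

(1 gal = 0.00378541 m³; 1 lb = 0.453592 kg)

5.54×10⁶ g/m³

46.2 lb/gal × 0.453592 kg/lb ÷ 0.00378541 m³/gal = 5535.98 kg/m³
5535.98 kg/m³ ÷ 0.001 kg/g = 5.53598×10⁶ g/m³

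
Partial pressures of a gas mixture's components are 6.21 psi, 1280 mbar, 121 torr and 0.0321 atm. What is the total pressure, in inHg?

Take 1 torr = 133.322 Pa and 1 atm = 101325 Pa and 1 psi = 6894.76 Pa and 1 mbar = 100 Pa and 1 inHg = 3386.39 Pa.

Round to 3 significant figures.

56.2 inHg

6.21 psi × 6894.76 → 42816.5 Pa
1280 mbar × 100 → 128000 Pa
121 torr × 133.322 → 16132 Pa
0.0321 atm × 101325 → 3252.53 Pa
Combined: 42816.5 + 128000 + 16132 + 3252.53 = 190201 Pa
In inHg: 190201 / 3386.39 = 56.1663 inHg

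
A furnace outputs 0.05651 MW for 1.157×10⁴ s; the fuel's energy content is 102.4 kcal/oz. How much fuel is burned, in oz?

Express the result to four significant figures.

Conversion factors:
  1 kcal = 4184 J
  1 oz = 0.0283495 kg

0.05651 MW → 56510 W
E = P × t = 56510 × 11570 = 6.53821×10⁸ J
102.4 kcal/oz → 1.51128×10⁷ J/kg
m = E / e_s = 6.53821×10⁸ / 1.51128×10⁷ = 43.2627 kg
In oz: 43.2627 / 0.0283495 = 1526.05 oz

1526 oz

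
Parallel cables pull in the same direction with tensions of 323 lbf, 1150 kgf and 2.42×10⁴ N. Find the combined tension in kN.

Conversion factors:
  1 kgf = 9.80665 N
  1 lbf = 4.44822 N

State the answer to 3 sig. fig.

36.9 kN

323 lbf × 4.44822 → 1436.78 N
1150 kgf × 9.80665 → 11277.6 N
2.42×10⁴ N (already N)
Sum: 1436.78 + 11277.6 + 24200 = 36914.4 N
In kN: 36914.4 / 1000 = 36.9144 kN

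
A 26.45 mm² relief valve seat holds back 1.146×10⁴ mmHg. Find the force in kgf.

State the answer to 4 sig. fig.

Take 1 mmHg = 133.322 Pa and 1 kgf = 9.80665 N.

1.146×10⁴ mmHg × 133.322 = 1.52787×10⁶ Pa
26.45 mm² × 10⁻⁶ = 2.645×10⁻⁵ m²
F = P × A = 1.52787×10⁶ Pa × 2.645×10⁻⁵ m² = 40.4122 N
40.4122 N ÷ (9.80665 N/kgf) = 4.1209 kgf

4.121 kgf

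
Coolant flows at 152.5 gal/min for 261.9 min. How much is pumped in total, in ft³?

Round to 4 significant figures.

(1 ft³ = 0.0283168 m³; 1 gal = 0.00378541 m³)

152.5 gal/min → 0.00962125 m³/s
261.9 min → 15714 s
V = Q × t = 0.00962125 × 15714 = 151.188 m³
In ft³: 151.188 / 0.0283168 = 5339.16 ft³

5339 ft³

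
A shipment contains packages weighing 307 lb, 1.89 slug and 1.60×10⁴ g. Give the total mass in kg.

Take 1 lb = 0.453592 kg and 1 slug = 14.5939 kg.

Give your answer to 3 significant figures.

183 kg

307 lb × 0.453592 = 139.253 kg
1.89 slug × 14.5939 = 27.5825 kg
1.60×10⁴ g × 0.001 = 16 kg
Sum: 139.253 + 27.5825 + 16 = 182.836 kg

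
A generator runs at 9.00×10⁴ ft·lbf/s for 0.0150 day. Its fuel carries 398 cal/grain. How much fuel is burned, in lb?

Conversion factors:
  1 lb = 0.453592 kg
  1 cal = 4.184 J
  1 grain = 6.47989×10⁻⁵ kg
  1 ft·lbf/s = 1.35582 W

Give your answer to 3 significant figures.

9.00×10⁴ ft·lbf/s → 122024 W
0.0150 day → 1296 s
E = P × t = 122024 × 1296 = 1.58143×10⁸ J
398 cal/grain → 2.56985×10⁷ J/kg
m = E / e_s = 1.58143×10⁸ / 2.56985×10⁷ = 6.15378 kg
In lb: 6.15378 / 0.453592 = 13.5668 lb

13.6 lb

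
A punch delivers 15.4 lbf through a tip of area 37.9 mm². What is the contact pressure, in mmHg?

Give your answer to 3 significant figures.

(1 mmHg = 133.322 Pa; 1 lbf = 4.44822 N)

1.36×10⁴ mmHg

15.4 lbf × 4.44822 = 68.5026 N
37.9 mm² × 10⁻⁶ = 3.79×10⁻⁵ m²
P = F / A = 68.5026 N / 3.79×10⁻⁵ m² = 1.80746×10⁶ Pa
1.80746×10⁶ Pa ÷ (133.322 Pa/mmHg) = 13557.1 mmHg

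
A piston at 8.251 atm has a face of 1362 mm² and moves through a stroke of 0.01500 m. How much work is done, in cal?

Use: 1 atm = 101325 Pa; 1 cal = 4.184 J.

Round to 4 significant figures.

4.082 cal

8.251 atm → 836033 Pa
1362 mm² → 0.001362 m²
F = P × A = 836033 × 0.001362 = 1138.68 N
W = F × d = 1138.68 × 0.015 = 17.0802 J
In cal: 17.0802 / 4.184 = 4.08227 cal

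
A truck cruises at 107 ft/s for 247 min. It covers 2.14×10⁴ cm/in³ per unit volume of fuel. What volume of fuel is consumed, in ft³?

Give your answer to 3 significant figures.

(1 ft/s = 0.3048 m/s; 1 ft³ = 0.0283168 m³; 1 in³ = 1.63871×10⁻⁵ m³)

107 ft/s → 32.6136 m/s
247 min → 14820 s
d = v × t = 32.6136 × 14820 = 483334 m
2.14×10⁴ cm/in³ → 1.30591×10⁷ m/m³
V = d / (distance per unit fuel) = 483334 / 1.30591×10⁷ = 0.0370113 m³
In ft³: 0.0370113 / 0.0283168 = 1.30704 ft³

1.31 ft³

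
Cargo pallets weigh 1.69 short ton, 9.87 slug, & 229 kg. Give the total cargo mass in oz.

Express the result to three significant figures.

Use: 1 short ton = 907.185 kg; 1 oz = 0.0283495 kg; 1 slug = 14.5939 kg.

6.72×10⁴ oz

1.69 short ton × 907.185 → 1533.14 kg
9.87 slug × 14.5939 → 144.042 kg
229 kg (already kg)
Total: 1533.14 + 144.042 + 229 = 1906.18 kg
In oz: 1906.18 / 0.0283495 = 67238.6 oz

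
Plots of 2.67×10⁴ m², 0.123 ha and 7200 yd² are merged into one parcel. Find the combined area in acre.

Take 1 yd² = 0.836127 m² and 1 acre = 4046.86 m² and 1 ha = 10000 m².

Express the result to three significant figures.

8.39 acre

2.67×10⁴ m² (already m²)
0.123 ha × 10000 → 1230 m²
7200 yd² × 0.836127 → 6020.11 m²
Combined: 26700 + 1230 + 6020.11 = 33950.1 m²
In acre: 33950.1 / 4046.86 = 8.38924 acre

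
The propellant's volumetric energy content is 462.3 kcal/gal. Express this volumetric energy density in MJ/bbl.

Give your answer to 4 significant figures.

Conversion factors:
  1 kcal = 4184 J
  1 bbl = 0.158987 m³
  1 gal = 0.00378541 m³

462.3 kcal/gal × 4184 J/kcal ÷ 0.00378541 m³/gal = 5.10979×10⁸ J/m³
5.10979×10⁸ J/m³ ÷ 1000000 J/MJ × 0.158987 m³/bbl = 81.239 MJ/bbl

81.24 MJ/bbl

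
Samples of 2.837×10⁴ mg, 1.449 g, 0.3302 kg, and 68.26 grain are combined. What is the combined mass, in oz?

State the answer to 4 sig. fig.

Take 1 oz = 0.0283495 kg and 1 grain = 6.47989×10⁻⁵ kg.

2.837×10⁴ mg × 10⁻⁶ → 0.02837 kg
1.449 g × 0.001 → 0.001449 kg
0.3302 kg (already kg)
68.26 grain × 6.47989×10⁻⁵ → 0.00442317 kg
Sum: 0.02837 + 0.001449 + 0.3302 + 0.00442317 = 0.364442 kg
In oz: 0.364442 / 0.0283495 = 12.8553 oz

12.86 oz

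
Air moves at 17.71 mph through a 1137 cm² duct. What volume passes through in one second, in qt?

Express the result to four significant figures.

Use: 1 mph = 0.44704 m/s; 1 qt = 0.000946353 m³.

951.2 qt

17.71 mph × 0.44704 = 7.91708 m/s
1137 cm² × 0.0001 = 0.1137 m²
V = v × A × t = 7.91708 m/s × 0.1137 m² × 1 s = 0.900172 m³
0.900172 m³ ÷ (0.000946353 m³/qt) = 951.201 qt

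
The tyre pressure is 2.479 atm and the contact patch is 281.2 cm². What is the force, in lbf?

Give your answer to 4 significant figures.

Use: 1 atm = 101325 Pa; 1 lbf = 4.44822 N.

2.479 atm × 101325 → 251185 Pa
281.2 cm² × 0.0001 → 0.02812 m²
F = P × A = 251185 Pa × 0.02812 m² = 7063.32 N
7063.32 N ÷ (4.44822 N/lbf) = 1587.9 lbf

1588 lbf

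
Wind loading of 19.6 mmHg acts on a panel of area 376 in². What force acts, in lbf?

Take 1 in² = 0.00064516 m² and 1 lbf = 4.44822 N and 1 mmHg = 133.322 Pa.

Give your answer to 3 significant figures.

19.6 mmHg × 133.322 = 2613.11 Pa
376 in² × 0.00064516 = 0.24258 m²
F = P × A = 2613.11 Pa × 0.24258 m² = 633.888 N
633.888 N ÷ (4.44822 N/lbf) = 142.504 lbf

143 lbf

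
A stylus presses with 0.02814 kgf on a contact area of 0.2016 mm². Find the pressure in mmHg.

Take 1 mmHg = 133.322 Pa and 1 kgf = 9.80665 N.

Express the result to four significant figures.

1.027×10⁴ mmHg

0.02814 kgf × 9.80665 → 0.275959 N
0.2016 mm² × 10⁻⁶ → 2.016×10⁻⁷ m²
P = F / A = 0.275959 N / 2.016×10⁻⁷ m² = 1.36884×10⁶ Pa
1.36884×10⁶ Pa ÷ (133.322 Pa/mmHg) = 10267.2 mmHg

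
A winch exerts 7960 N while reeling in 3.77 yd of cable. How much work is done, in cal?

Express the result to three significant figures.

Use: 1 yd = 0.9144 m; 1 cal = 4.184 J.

6560 cal

3.77 yd × 0.9144 → 3.44729 m
W = F × d = 7960 N × 3.44729 m = 27440.4 J
27440.4 J ÷ (4.184 J/cal) = 6558.41 cal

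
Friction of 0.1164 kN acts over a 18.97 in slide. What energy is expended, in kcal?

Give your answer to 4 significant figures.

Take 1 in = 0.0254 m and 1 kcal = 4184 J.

0.01340 kcal

0.1164 kN × 1000 = 116.4 N
18.97 in × 0.0254 = 0.481838 m
W = F × d = 116.4 N × 0.481838 m = 56.0859 J
56.0859 J ÷ (4184 J/kcal) = 0.0134049 kcal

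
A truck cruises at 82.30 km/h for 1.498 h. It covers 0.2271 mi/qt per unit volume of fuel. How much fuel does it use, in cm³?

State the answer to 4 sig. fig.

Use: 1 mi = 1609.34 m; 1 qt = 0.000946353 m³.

3.192×10⁵ cm³

82.30 km/h → 22.8611 m/s
1.498 h → 5392.8 s
d = v × t = 22.8611 × 5392.8 = 123285 m
0.2271 mi/qt → 386200 m/m³
V = d / (distance per unit fuel) = 123285 / 386200 = 0.319226 m³
In cm³: 0.319226 / 10⁻⁶ = 319226 cm³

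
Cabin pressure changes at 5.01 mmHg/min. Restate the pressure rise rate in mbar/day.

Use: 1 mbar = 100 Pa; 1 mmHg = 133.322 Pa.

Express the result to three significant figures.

5.01 mmHg/min × 133.322 Pa/mmHg ÷ 60 s/min = 11.1324 Pa/s
11.1324 Pa/s ÷ 100 Pa/mbar × 86400 s/day = 9618.39 mbar/day

9620 mbar/day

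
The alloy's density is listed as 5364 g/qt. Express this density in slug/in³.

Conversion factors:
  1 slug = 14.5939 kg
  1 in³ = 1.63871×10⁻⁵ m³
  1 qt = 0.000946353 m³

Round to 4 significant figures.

5364 g/qt × 0.001 kg/g ÷ 0.000946353 m³/qt = 5668.08 kg/m³
5668.08 kg/m³ ÷ 14.5939 kg/slug × 1.63871×10⁻⁵ m³/in³ = 0.00636454 slug/in³

0.006365 slug/in³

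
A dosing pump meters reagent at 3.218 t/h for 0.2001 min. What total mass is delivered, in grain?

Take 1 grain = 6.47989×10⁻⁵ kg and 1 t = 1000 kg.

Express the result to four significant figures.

1.656×10⁵ grain

3.218 t/h → 0.893889 kg/s
0.2001 min → 12.006 s
m = ṁ × t = 0.893889 × 12.006 = 10.732 kg
In grain: 10.732 / 6.47989×10⁻⁵ = 165620 grain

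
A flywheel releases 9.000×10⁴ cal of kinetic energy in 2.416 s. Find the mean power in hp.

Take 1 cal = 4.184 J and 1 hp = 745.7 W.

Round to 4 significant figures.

9.000×10⁴ cal × 4.184 → 376560 J
P = E / t = 376560 J / 2.416 s = 155861 W
155861 W ÷ (745.7 W/hp) = 209.013 hp

209.0 hp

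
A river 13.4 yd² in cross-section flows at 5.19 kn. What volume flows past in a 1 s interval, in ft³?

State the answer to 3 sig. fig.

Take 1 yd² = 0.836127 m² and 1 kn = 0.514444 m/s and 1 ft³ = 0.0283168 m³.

5.19 kn × 0.514444 = 2.66996 m/s
13.4 yd² × 0.836127 = 11.2041 m²
V = v × A × t = 2.66996 m/s × 11.2041 m² × 1 s = 29.9145 m³
29.9145 m³ ÷ (0.0283168 m³/ft³) = 1056.42 ft³

1060 ft³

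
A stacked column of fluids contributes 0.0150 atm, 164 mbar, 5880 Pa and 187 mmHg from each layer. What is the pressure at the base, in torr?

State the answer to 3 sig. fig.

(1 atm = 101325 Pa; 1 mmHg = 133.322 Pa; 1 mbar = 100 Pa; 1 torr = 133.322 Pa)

366 torr

0.0150 atm × 101325 = 1519.88 Pa
164 mbar × 100 = 16400 Pa
5880 Pa (already Pa)
187 mmHg × 133.322 = 24931.2 Pa
Combined: 1519.88 + 16400 + 5880 + 24931.2 = 48731.1 Pa
In torr: 48731.1 / 133.322 = 365.514 torr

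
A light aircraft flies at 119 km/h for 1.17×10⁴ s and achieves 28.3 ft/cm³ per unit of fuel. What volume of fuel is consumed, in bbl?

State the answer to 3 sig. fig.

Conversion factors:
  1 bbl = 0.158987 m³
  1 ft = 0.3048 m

0.282 bbl

119 km/h → 33.0556 m/s
d = v × t = 33.0556 × 11700 = 386751 m
28.3 ft/cm³ → 8.62584×10⁶ m/m³
V = d / (distance per unit fuel) = 386751 / 8.62584×10⁶ = 0.0448363 m³
In bbl: 0.0448363 / 0.158987 = 0.282012 bbl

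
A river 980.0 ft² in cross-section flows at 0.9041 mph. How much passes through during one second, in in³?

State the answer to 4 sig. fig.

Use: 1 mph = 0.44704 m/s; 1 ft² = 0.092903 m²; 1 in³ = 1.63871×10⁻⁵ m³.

0.9041 mph × 0.44704 → 0.404169 m/s
980.0 ft² × 0.092903 → 91.0449 m²
V = v × A × t = 0.404169 m/s × 91.0449 m² × 1 s = 36.7975 m³
36.7975 m³ ÷ (1.63871×10⁻⁵ m³/in³) = 2.24552×10⁶ in³

2.246×10⁶ in³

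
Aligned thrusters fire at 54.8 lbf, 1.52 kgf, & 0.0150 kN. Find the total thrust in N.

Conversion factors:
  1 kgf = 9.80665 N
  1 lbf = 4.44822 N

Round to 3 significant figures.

54.8 lbf × 4.44822 = 243.762 N
1.52 kgf × 9.80665 = 14.9061 N
0.0150 kN × 1000 = 15 N
Combined: 243.762 + 14.9061 + 15 = 273.668 N

274 N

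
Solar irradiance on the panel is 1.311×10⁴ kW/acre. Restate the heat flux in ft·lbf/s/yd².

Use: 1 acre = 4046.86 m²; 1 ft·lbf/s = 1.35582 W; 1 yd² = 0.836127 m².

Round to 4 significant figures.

1998 ft·lbf/s/yd²

1.311×10⁴ kW/acre × 1000 W/kW ÷ 4046.86 m²/acre = 3239.55 W/m²
3239.55 W/m² ÷ 1.35582 W/ft·lbf/s × 0.836127 m²/yd² = 1997.81 ft·lbf/s/yd²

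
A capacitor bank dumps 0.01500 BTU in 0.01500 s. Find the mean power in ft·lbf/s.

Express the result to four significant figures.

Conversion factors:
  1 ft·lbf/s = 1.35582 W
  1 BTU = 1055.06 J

0.01500 BTU × 1055.06 = 15.8259 J
P = E / t = 15.8259 J / 0.015 s = 1055.06 W
1055.06 W ÷ (1.35582 W/ft·lbf/s) = 778.171 ft·lbf/s

778.2 ft·lbf/s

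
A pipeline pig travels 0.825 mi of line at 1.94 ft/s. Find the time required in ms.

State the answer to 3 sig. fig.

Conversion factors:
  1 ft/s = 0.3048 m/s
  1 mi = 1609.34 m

2.25×10⁶ ms

0.825 mi × 1609.34 = 1327.71 m
1.94 ft/s × 0.3048 = 0.591312 m/s
t = d / v = 1327.71 m / 0.591312 m/s = 2245.36 s
2245.36 s ÷ (0.001 s/ms) = 2.24536×10⁶ ms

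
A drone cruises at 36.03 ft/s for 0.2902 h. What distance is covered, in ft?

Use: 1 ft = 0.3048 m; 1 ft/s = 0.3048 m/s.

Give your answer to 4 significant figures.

3.764×10⁴ ft

36.03 ft/s × 0.3048 = 10.9819 m/s
0.2902 h × 3600 = 1044.72 s
d = v × t = 10.9819 m/s × 1044.72 s = 11473 m
11473 m ÷ (0.3048 m/ft) = 37641.1 ft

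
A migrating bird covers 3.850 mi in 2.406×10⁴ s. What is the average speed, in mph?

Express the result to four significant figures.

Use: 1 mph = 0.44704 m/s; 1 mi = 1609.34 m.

3.850 mi × 1609.34 = 6195.96 m
v = d / t = 6195.96 m / 24060 s = 0.257521 m/s
0.257521 m/s ÷ (0.44704 m/s/mph) = 0.576058 mph

0.5761 mph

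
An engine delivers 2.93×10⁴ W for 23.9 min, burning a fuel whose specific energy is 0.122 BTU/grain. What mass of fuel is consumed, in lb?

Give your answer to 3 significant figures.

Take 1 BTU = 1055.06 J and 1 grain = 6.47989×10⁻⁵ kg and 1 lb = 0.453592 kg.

23.9 min → 1434 s
E = P × t = 29300 × 1434 = 4.20162×10⁷ J
0.122 BTU/grain → 1.98641×10⁶ J/kg
m = E / e_s = 4.20162×10⁷ / 1.98641×10⁶ = 21.1518 kg
In lb: 21.1518 / 0.453592 = 46.6318 lb

46.6 lb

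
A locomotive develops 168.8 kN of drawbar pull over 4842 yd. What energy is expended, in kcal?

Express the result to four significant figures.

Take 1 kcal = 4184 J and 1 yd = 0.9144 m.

1.786×10⁵ kcal

168.8 kN × 1000 = 168800 N
4842 yd × 0.9144 = 4427.52 m
W = F × d = 168800 N × 4427.52 m = 7.47365×10⁸ J
7.47365×10⁸ J ÷ (4184 J/kcal) = 178625 kcal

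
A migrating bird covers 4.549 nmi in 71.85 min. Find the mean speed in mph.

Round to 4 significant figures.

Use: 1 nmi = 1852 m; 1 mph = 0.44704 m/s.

4.372 mph

4.549 nmi × 1852 = 8424.75 m
71.85 min × 60 = 4311 s
v = d / t = 8424.75 m / 4311 s = 1.95424 m/s
1.95424 m/s ÷ (0.44704 m/s/mph) = 4.37151 mph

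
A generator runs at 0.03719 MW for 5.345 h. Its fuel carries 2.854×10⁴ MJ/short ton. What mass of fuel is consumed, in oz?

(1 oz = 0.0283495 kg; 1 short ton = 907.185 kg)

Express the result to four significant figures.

802.4 oz

0.03719 MW → 37190 W
5.345 h → 19242 s
E = P × t = 37190 × 19242 = 7.1561×10⁸ J
2.854×10⁴ MJ/short ton → 3.146×10⁷ J/kg
m = E / e_s = 7.1561×10⁸ / 3.146×10⁷ = 22.7467 kg
In oz: 22.7467 / 0.0283495 = 802.367 oz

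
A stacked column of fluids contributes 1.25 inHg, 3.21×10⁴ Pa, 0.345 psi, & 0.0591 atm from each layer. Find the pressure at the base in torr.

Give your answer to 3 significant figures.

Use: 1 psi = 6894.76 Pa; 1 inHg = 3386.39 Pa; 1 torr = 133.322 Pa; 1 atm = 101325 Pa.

335 torr

1.25 inHg × 3386.39 = 4232.99 Pa
3.21×10⁴ Pa (already Pa)
0.345 psi × 6894.76 = 2378.69 Pa
0.0591 atm × 101325 = 5988.31 Pa
Combined: 4232.99 + 32100 + 2378.69 + 5988.31 = 44700 Pa
In torr: 44700 / 133.322 = 335.278 torr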